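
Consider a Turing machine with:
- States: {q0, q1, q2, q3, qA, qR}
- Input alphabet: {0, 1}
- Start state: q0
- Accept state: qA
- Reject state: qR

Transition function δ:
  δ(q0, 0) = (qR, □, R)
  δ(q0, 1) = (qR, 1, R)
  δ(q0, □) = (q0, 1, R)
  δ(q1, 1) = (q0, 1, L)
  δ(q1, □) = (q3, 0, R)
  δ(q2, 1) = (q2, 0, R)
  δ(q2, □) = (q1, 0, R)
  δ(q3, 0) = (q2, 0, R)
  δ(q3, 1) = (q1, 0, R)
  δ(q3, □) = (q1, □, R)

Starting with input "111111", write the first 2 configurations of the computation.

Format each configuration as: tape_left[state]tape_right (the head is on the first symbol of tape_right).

Transitions applied:
Step 1: δ(q0, 1) = (qR, 1, R)

The first 2 configurations are:
[q0]111111 ⊢ 1[qR]11111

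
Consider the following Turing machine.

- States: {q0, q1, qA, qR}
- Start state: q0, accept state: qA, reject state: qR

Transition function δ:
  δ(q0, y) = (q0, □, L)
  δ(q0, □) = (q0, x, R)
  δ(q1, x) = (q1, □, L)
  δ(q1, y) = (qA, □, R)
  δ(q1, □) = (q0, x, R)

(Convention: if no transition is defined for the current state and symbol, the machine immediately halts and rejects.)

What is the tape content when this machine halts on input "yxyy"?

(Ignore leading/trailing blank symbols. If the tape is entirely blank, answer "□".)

Execution trace:
Initial: [q0]yxyy
Step 1: δ(q0, y) = (q0, □, L) → [q0]□□xyy
Step 2: δ(q0, □) = (q0, x, R) → x[q0]□xyy
Step 3: δ(q0, □) = (q0, x, R) → xx[q0]xyy

No transition is defined for δ(q0, x). By convention the machine halts and rejects.

Final tape (ignoring leading/trailing blanks): xxxyy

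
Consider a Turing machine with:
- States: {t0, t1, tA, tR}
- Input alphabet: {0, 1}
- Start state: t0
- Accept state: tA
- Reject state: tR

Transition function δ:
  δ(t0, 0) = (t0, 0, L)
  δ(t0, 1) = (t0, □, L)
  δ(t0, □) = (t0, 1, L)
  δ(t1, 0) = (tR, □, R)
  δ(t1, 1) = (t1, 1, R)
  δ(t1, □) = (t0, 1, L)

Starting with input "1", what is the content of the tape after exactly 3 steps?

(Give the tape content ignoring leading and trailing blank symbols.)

Execution trace:
Initial: [t0]1
Step 1: δ(t0, 1) = (t0, □, L) → [t0]□□
Step 2: δ(t0, □) = (t0, 1, L) → [t0]□1□
Step 3: δ(t0, □) = (t0, 1, L) → [t0]□11□

After 3 steps, the tape (ignoring leading/trailing blanks) is: 11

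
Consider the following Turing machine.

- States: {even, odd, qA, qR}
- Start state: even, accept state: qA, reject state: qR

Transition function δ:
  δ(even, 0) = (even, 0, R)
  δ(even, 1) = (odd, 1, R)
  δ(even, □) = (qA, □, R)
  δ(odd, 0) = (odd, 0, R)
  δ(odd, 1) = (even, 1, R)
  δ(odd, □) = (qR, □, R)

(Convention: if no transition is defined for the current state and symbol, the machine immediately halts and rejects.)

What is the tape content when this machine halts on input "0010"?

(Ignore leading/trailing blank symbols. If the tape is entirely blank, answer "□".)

Execution trace:
Initial: [even]0010
Step 1: δ(even, 0) = (even, 0, R) → 0[even]010
Step 2: δ(even, 0) = (even, 0, R) → 00[even]10
Step 3: δ(even, 1) = (odd, 1, R) → 001[odd]0
Step 4: δ(odd, 0) = (odd, 0, R) → 0010[odd]□
Step 5: δ(odd, □) = (qR, □, R) → 0010□[qR]□

The machine reaches the reject state qR and halts.

Final tape (ignoring leading/trailing blanks): 0010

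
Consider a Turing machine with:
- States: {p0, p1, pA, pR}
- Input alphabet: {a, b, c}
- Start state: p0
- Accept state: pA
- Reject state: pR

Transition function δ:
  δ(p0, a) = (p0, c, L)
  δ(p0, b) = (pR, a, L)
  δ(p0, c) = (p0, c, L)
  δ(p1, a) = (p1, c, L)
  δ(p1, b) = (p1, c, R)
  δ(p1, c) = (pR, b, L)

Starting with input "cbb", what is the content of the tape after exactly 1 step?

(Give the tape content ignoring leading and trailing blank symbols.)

Execution trace:
Initial: [p0]cbb
Step 1: δ(p0, c) = (p0, c, L) → [p0]□cbb

No transition is defined for δ(p0, □). By convention the machine halts and rejects.

After 1 step, the tape (ignoring leading/trailing blanks) is: cbb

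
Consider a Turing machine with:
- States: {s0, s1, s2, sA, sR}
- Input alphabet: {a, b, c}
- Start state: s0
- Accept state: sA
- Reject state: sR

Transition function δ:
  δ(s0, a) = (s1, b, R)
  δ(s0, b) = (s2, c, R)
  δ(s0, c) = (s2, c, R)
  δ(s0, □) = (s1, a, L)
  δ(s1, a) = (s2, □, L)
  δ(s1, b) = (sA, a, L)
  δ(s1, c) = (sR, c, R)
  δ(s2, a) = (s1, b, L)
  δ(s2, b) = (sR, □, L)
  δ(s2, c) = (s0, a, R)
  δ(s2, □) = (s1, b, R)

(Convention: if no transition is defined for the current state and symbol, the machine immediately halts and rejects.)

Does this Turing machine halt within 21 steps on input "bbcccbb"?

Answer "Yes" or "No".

Execution trace:
Initial: [s0]bbcccbb
Step 1: δ(s0, b) = (s2, c, R) → c[s2]bcccbb
Step 2: δ(s2, b) = (sR, □, L) → [sR]c□cccbb

The machine reaches the reject state sR and halts.
The machine halted after 2 steps (within the 21-step bound).

Answer: Yes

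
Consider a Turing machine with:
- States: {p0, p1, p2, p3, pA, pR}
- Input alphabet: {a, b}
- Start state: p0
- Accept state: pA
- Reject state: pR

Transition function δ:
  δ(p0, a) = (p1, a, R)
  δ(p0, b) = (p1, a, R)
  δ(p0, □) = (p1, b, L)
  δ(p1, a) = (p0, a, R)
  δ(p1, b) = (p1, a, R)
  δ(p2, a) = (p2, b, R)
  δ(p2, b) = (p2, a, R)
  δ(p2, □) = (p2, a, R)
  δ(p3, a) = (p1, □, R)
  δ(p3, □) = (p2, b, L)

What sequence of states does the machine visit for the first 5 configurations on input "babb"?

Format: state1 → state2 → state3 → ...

Execution trace:
Initial: [p0]babb
Step 1: δ(p0, b) = (p1, a, R) → a[p1]abb
Step 2: δ(p1, a) = (p0, a, R) → aa[p0]bb
Step 3: δ(p0, b) = (p1, a, R) → aaa[p1]b
Step 4: δ(p1, b) = (p1, a, R) → aaaa[p1]□

No transition is defined for δ(p1, □). By convention the machine halts and rejects.

State sequence: p0 → p1 → p0 → p1 → p1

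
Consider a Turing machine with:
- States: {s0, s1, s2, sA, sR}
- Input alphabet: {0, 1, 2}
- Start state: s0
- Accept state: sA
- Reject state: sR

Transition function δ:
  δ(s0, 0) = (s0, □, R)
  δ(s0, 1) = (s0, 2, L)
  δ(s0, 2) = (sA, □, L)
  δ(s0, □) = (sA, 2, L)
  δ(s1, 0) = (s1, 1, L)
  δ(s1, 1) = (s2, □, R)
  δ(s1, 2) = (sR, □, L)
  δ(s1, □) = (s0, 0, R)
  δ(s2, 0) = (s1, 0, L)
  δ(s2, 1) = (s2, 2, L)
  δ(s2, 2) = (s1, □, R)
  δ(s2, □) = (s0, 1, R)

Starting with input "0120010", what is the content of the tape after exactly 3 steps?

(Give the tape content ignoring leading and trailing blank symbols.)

Execution trace:
Initial: [s0]0120010
Step 1: δ(s0, 0) = (s0, □, R) → □[s0]120010
Step 2: δ(s0, 1) = (s0, 2, L) → [s0]□220010
Step 3: δ(s0, □) = (sA, 2, L) → [sA]□2220010

The machine reaches the accept state sA and halts.

After 3 steps, the tape (ignoring leading/trailing blanks) is: 2220010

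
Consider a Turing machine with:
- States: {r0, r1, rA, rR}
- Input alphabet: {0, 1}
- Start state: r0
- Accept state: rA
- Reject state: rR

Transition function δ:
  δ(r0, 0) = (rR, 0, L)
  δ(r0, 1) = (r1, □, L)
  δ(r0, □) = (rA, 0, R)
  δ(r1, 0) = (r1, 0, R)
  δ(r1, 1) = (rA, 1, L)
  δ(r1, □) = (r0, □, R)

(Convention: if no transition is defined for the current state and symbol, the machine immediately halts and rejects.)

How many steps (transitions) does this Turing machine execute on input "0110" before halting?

Execution trace:
Initial: [r0]0110
Step 1: δ(r0, 0) = (rR, 0, L) → [rR]□0110

The machine reaches the reject state rR and halts.

The machine executed 1 step before halting.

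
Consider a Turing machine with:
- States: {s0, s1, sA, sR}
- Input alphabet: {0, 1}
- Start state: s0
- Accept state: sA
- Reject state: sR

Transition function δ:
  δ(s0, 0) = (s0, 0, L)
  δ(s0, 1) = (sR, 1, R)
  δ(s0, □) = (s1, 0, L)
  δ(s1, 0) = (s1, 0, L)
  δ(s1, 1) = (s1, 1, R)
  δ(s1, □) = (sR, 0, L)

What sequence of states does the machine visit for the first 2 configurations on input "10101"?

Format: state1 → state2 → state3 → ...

Execution trace:
Initial: [s0]10101
Step 1: δ(s0, 1) = (sR, 1, R) → 1[sR]0101

The machine reaches the reject state sR and halts.

State sequence: s0 → sR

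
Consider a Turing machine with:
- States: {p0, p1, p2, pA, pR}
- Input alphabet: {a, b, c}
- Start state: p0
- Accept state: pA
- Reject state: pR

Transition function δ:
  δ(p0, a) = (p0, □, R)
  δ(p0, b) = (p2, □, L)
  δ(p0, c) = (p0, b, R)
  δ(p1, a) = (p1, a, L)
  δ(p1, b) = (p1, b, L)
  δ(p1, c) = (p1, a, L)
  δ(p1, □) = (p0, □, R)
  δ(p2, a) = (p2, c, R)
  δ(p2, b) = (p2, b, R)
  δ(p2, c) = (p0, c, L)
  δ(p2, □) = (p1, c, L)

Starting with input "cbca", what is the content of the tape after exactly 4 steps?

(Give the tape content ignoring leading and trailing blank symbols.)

Execution trace:
Initial: [p0]cbca
Step 1: δ(p0, c) = (p0, b, R) → b[p0]bca
Step 2: δ(p0, b) = (p2, □, L) → [p2]b□ca
Step 3: δ(p2, b) = (p2, b, R) → b[p2]□ca
Step 4: δ(p2, □) = (p1, c, L) → [p1]bcca

After 4 steps, the tape (ignoring leading/trailing blanks) is: bcca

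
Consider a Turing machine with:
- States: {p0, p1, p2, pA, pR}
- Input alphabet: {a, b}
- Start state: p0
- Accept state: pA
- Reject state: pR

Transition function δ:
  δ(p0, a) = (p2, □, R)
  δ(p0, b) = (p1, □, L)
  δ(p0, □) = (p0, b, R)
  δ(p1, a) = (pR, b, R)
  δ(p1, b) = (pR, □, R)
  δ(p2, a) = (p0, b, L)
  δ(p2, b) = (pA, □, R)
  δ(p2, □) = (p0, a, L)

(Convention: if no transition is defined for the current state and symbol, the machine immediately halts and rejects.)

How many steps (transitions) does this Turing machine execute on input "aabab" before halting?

Execution trace:
Initial: [p0]aabab
Step 1: δ(p0, a) = (p2, □, R) → □[p2]abab
Step 2: δ(p2, a) = (p0, b, L) → [p0]□bbab
Step 3: δ(p0, □) = (p0, b, R) → b[p0]bbab
Step 4: δ(p0, b) = (p1, □, L) → [p1]b□bab
Step 5: δ(p1, b) = (pR, □, R) → □[pR]□bab

The machine reaches the reject state pR and halts.

The machine executed 5 steps before halting.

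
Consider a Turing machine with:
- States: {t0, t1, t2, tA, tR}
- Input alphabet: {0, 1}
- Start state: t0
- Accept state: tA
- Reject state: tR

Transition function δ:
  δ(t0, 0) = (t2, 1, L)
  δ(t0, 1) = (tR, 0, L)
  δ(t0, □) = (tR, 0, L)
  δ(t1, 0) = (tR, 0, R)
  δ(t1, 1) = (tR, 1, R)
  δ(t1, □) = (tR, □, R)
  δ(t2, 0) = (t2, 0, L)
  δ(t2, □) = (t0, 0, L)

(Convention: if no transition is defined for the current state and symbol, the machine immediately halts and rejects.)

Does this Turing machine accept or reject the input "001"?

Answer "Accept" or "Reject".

Execution trace:
Initial: [t0]001
Step 1: δ(t0, 0) = (t2, 1, L) → [t2]□101
Step 2: δ(t2, □) = (t0, 0, L) → [t0]□0101
Step 3: δ(t0, □) = (tR, 0, L) → [tR]□00101

The machine reaches the reject state tR and halts.

Answer: Reject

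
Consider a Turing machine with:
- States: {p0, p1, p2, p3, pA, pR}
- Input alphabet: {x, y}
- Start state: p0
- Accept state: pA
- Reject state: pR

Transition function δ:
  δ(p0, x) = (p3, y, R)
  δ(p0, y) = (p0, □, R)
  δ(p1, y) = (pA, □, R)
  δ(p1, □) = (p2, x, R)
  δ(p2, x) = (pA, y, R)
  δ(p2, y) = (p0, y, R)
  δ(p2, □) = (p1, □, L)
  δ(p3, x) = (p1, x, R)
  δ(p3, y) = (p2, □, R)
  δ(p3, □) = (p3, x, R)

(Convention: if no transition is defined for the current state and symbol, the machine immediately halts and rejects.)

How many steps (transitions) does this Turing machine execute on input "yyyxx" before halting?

Execution trace:
Initial: [p0]yyyxx
Step 1: δ(p0, y) = (p0, □, R) → □[p0]yyxx
Step 2: δ(p0, y) = (p0, □, R) → □□[p0]yxx
Step 3: δ(p0, y) = (p0, □, R) → □□□[p0]xx
Step 4: δ(p0, x) = (p3, y, R) → □□□y[p3]x
Step 5: δ(p3, x) = (p1, x, R) → □□□yx[p1]□
Step 6: δ(p1, □) = (p2, x, R) → □□□yxx[p2]□
Step 7: δ(p2, □) = (p1, □, L) → □□□yx[p1]x□

No transition is defined for δ(p1, x). By convention the machine halts and rejects.

The machine executed 7 steps before halting.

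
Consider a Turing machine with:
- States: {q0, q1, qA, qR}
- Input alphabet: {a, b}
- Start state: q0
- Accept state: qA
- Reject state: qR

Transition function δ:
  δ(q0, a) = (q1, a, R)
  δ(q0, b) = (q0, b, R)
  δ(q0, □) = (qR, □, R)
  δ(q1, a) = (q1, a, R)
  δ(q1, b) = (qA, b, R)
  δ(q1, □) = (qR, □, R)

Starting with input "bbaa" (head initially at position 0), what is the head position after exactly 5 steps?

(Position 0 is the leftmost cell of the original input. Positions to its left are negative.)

Execution trace (head position shown):
Step 0: [q0]bbaa  (head at position 0)
Step 1: move right → b[q0]baa  (head at position 1)
Step 2: move right → bb[q0]aa  (head at position 2)
Step 3: move right → bba[q1]a  (head at position 3)
Step 4: move right → bbaa[q1]□  (head at position 4)
Step 5: move right → bbaa□[qR]□  (head at position 5)

After 5 steps, the head is at position 5.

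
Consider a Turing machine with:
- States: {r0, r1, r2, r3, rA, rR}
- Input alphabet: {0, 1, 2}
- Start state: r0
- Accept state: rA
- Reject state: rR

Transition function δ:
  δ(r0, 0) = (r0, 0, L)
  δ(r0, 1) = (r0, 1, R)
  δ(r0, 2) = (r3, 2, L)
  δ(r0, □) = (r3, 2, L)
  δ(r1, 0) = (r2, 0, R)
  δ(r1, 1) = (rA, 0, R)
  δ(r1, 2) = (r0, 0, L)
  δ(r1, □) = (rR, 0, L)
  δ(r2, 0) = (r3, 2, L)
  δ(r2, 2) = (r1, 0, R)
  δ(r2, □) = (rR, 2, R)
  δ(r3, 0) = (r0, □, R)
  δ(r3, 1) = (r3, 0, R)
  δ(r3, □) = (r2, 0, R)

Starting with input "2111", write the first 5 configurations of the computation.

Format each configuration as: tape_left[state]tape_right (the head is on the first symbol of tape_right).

Transitions applied:
Step 1: δ(r0, 2) = (r3, 2, L)
Step 2: δ(r3, □) = (r2, 0, R)
Step 3: δ(r2, 2) = (r1, 0, R)
Step 4: δ(r1, 1) = (rA, 0, R)

The first 5 configurations are:
[r0]2111 ⊢ [r3]□2111 ⊢ 0[r2]2111 ⊢ 00[r1]111 ⊢ 000[rA]11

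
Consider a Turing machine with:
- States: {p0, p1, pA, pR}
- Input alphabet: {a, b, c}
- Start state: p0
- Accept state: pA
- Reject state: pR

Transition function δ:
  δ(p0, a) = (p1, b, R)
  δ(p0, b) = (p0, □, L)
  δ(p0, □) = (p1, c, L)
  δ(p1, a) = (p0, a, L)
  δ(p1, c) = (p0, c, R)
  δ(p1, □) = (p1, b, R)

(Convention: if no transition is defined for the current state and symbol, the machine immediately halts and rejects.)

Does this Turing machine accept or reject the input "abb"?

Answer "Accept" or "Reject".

Execution trace:
Initial: [p0]abb
Step 1: δ(p0, a) = (p1, b, R) → b[p1]bb

No transition is defined for δ(p1, b). By convention the machine halts and rejects.

Answer: Reject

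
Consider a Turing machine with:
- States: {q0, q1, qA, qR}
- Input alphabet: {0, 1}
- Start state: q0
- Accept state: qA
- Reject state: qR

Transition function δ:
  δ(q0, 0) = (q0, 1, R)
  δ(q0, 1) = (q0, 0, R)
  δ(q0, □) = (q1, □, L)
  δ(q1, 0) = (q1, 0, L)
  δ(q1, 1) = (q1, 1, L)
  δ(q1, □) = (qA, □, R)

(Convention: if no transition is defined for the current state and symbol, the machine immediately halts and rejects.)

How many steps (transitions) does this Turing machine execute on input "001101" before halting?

Execution trace:
Initial: [q0]001101
Step 1: δ(q0, 0) = (q0, 1, R) → 1[q0]01101
Step 2: δ(q0, 0) = (q0, 1, R) → 11[q0]1101
Step 3: δ(q0, 1) = (q0, 0, R) → 110[q0]101
Step 4: δ(q0, 1) = (q0, 0, R) → 1100[q0]01
Step 5: δ(q0, 0) = (q0, 1, R) → 11001[q0]1
Step 6: δ(q0, 1) = (q0, 0, R) → 110010[q0]□
Step 7: δ(q0, □) = (q1, □, L) → 11001[q1]0□
Step 8: δ(q1, 0) = (q1, 0, L) → 1100[q1]10□
Step 9: δ(q1, 1) = (q1, 1, L) → 110[q1]010□
Step 10: δ(q1, 0) = (q1, 0, L) → 11[q1]0010□
Step 11: δ(q1, 0) = (q1, 0, L) → 1[q1]10010□
Step 12: δ(q1, 1) = (q1, 1, L) → [q1]110010□
Step 13: δ(q1, 1) = (q1, 1, L) → [q1]□110010□
Step 14: δ(q1, □) = (qA, □, R) → □[qA]110010□

The machine reaches the accept state qA and halts.

The machine executed 14 steps before halting.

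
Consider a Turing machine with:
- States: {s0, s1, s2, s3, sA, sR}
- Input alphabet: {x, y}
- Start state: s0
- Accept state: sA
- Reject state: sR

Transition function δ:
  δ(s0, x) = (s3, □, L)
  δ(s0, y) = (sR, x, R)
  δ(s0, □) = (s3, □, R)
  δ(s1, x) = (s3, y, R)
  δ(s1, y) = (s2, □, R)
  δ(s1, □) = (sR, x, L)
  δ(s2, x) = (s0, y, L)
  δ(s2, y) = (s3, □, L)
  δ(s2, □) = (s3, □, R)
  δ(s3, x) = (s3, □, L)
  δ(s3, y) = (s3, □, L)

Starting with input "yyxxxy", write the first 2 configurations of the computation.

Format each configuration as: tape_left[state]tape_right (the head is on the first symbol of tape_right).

Transitions applied:
Step 1: δ(s0, y) = (sR, x, R)

The first 2 configurations are:
[s0]yyxxxy ⊢ x[sR]yxxxy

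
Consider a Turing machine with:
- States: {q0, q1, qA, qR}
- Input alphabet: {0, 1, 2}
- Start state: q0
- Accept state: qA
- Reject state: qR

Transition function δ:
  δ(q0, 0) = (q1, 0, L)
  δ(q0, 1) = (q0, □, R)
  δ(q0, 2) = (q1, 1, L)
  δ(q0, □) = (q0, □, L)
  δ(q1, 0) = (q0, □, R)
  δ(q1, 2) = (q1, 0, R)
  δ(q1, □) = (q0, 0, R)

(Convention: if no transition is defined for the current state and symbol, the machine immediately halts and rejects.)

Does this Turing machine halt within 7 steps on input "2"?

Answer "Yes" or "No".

Execution trace:
Initial: [q0]2
Step 1: δ(q0, 2) = (q1, 1, L) → [q1]□1
Step 2: δ(q1, □) = (q0, 0, R) → 0[q0]1
Step 3: δ(q0, 1) = (q0, □, R) → 0□[q0]□
Step 4: δ(q0, □) = (q0, □, L) → 0[q0]□□
Step 5: δ(q0, □) = (q0, □, L) → [q0]0□□
Step 6: δ(q0, 0) = (q1, 0, L) → [q1]□0□□
Step 7: δ(q1, □) = (q0, 0, R) → 0[q0]0□□

The machine has not reached a halting state after 7 steps.
The machine did not halt within the 7-step bound.

Answer: No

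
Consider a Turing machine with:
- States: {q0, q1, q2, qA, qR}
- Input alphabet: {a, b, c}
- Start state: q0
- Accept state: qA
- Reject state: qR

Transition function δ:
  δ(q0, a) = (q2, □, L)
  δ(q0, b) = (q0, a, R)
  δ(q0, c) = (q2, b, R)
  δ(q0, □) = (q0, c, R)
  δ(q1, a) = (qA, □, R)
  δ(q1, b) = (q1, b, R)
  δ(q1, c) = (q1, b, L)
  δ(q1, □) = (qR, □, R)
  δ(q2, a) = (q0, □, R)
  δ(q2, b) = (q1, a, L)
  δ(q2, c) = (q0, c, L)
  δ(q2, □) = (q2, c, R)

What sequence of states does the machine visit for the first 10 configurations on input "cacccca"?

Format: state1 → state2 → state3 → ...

Execution trace:
Initial: [q0]cacccca
Step 1: δ(q0, c) = (q2, b, R) → b[q2]acccca
Step 2: δ(q2, a) = (q0, □, R) → b□[q0]cccca
Step 3: δ(q0, c) = (q2, b, R) → b□b[q2]ccca
Step 4: δ(q2, c) = (q0, c, L) → b□[q0]bccca
Step 5: δ(q0, b) = (q0, a, R) → b□a[q0]ccca
Step 6: δ(q0, c) = (q2, b, R) → b□ab[q2]cca
Step 7: δ(q2, c) = (q0, c, L) → b□a[q0]bcca
Step 8: δ(q0, b) = (q0, a, R) → b□aa[q0]cca
Step 9: δ(q0, c) = (q2, b, R) → b□aab[q2]ca

State sequence: q0 → q2 → q0 → q2 → q0 → q0 → q2 → q0 → q0 → q2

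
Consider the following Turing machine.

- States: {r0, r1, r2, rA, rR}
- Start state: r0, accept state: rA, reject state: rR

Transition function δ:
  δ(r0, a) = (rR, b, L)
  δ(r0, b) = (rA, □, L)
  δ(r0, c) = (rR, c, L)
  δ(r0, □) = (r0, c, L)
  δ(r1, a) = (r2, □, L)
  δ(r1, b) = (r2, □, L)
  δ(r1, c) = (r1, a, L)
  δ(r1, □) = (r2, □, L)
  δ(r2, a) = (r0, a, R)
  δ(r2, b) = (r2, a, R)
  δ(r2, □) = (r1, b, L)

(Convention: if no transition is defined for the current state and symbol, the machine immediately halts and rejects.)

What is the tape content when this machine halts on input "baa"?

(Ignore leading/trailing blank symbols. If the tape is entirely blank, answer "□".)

Execution trace:
Initial: [r0]baa
Step 1: δ(r0, b) = (rA, □, L) → [rA]□□aa

The machine reaches the accept state rA and halts.

Final tape (ignoring leading/trailing blanks): aa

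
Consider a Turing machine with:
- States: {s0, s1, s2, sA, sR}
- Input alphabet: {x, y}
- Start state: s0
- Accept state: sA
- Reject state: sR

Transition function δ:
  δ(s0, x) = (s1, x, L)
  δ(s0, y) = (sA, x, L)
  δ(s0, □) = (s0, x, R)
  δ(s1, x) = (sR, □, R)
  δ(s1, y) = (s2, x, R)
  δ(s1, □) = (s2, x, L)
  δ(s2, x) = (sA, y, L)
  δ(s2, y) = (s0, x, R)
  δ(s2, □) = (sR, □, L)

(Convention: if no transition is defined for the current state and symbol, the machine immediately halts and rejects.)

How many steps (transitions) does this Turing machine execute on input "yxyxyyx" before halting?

Execution trace:
Initial: [s0]yxyxyyx
Step 1: δ(s0, y) = (sA, x, L) → [sA]□xxyxyyx

The machine reaches the accept state sA and halts.

The machine executed 1 step before halting.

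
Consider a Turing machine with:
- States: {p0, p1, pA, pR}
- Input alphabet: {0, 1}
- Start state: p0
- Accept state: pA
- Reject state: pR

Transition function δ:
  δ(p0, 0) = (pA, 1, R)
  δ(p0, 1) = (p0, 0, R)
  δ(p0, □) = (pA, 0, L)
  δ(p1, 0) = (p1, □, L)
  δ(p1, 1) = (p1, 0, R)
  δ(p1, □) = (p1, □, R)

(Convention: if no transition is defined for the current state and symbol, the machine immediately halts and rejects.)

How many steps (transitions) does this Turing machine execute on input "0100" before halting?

Execution trace:
Initial: [p0]0100
Step 1: δ(p0, 0) = (pA, 1, R) → 1[pA]100

The machine reaches the accept state pA and halts.

The machine executed 1 step before halting.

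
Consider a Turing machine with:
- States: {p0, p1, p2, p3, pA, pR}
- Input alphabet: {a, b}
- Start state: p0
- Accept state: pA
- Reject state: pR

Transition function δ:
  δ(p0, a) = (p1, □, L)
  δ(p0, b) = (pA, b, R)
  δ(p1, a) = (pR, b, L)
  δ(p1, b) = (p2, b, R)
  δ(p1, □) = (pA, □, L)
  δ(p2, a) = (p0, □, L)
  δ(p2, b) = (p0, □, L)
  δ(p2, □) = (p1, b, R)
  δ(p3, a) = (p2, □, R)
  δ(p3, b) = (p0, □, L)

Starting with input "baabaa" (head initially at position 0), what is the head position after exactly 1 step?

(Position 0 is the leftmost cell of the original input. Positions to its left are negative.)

Execution trace (head position shown):
Step 0: [p0]baabaa  (head at position 0)
Step 1: move right → b[pA]aabaa  (head at position 1)

After 1 step, the head is at position 1.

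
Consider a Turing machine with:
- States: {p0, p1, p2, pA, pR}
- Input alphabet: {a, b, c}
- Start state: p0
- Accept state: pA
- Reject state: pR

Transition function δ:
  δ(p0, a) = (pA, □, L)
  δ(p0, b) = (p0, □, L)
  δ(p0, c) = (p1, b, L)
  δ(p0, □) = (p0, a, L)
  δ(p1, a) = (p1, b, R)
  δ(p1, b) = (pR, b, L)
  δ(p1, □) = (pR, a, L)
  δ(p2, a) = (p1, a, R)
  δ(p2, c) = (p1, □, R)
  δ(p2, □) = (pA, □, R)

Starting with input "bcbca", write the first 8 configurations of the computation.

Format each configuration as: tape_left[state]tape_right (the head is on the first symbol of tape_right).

Transitions applied:
Step 1: δ(p0, b) = (p0, □, L)
Step 2: δ(p0, □) = (p0, a, L)
Step 3: δ(p0, □) = (p0, a, L)
Step 4: δ(p0, □) = (p0, a, L)
Step 5: δ(p0, □) = (p0, a, L)
Step 6: δ(p0, □) = (p0, a, L)
Step 7: δ(p0, □) = (p0, a, L)

The first 8 configurations are:
[p0]bcbca ⊢ [p0]□□cbca ⊢ [p0]□a□cbca ⊢ [p0]□aa□cbca ⊢ [p0]□aaa□cbca ⊢ [p0]□aaaa□cbca ⊢ [p0]□aaaaa□cbca ⊢ [p0]□aaaaaa□cbca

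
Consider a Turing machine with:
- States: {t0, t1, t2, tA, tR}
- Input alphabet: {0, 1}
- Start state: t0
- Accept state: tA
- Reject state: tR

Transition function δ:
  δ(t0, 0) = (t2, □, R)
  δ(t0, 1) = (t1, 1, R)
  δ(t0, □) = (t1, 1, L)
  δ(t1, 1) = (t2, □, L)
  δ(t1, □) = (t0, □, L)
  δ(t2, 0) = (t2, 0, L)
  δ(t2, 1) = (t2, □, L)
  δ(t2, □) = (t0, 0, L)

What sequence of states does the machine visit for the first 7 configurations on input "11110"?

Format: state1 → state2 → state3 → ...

Execution trace:
Initial: [t0]11110
Step 1: δ(t0, 1) = (t1, 1, R) → 1[t1]1110
Step 2: δ(t1, 1) = (t2, □, L) → [t2]1□110
Step 3: δ(t2, 1) = (t2, □, L) → [t2]□□□110
Step 4: δ(t2, □) = (t0, 0, L) → [t0]□0□□110
Step 5: δ(t0, □) = (t1, 1, L) → [t1]□10□□110
Step 6: δ(t1, □) = (t0, □, L) → [t0]□□10□□110

State sequence: t0 → t1 → t2 → t2 → t0 → t1 → t0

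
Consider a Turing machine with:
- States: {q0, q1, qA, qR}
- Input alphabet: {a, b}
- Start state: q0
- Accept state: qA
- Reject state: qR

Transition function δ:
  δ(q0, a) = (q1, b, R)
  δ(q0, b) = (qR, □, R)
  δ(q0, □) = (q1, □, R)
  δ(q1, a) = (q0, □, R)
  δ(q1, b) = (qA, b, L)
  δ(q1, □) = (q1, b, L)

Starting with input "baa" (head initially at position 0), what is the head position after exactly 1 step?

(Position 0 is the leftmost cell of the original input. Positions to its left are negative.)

Execution trace (head position shown):
Step 0: [q0]baa  (head at position 0)
Step 1: move right → □[qR]aa  (head at position 1)

After 1 step, the head is at position 1.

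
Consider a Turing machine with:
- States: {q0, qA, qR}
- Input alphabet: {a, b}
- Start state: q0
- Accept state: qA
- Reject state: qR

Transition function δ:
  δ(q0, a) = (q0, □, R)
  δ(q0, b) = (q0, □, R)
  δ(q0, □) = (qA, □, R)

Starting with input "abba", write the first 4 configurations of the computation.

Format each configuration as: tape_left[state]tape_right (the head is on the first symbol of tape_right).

Transitions applied:
Step 1: δ(q0, a) = (q0, □, R)
Step 2: δ(q0, b) = (q0, □, R)
Step 3: δ(q0, b) = (q0, □, R)

The first 4 configurations are:
[q0]abba ⊢ □[q0]bba ⊢ □□[q0]ba ⊢ □□□[q0]a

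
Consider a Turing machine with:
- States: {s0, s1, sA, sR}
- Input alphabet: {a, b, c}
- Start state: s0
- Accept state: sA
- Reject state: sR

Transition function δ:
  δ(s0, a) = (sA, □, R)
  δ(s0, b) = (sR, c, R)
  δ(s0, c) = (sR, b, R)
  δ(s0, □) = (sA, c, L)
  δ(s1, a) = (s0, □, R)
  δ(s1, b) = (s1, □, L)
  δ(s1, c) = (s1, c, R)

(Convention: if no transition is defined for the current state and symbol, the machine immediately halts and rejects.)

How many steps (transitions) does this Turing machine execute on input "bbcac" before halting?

Execution trace:
Initial: [s0]bbcac
Step 1: δ(s0, b) = (sR, c, R) → c[sR]bcac

The machine reaches the reject state sR and halts.

The machine executed 1 step before halting.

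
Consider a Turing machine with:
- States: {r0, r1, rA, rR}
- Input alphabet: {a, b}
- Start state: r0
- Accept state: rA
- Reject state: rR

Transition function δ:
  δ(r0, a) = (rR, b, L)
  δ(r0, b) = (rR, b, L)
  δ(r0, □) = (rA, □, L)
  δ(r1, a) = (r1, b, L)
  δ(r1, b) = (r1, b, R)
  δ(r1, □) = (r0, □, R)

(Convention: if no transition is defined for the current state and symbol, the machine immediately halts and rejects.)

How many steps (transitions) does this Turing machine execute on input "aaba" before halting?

Execution trace:
Initial: [r0]aaba
Step 1: δ(r0, a) = (rR, b, L) → [rR]□baba

The machine reaches the reject state rR and halts.

The machine executed 1 step before halting.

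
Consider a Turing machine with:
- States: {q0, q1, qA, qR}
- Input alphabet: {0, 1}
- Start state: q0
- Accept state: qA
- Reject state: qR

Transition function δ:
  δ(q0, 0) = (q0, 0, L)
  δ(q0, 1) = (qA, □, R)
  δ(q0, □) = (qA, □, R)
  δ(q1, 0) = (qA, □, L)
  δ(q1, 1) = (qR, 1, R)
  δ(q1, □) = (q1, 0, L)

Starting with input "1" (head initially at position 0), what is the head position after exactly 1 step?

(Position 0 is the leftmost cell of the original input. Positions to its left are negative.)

Execution trace (head position shown):
Step 0: [q0]1  (head at position 0)
Step 1: move right → □[qA]□  (head at position 1)

After 1 step, the head is at position 1.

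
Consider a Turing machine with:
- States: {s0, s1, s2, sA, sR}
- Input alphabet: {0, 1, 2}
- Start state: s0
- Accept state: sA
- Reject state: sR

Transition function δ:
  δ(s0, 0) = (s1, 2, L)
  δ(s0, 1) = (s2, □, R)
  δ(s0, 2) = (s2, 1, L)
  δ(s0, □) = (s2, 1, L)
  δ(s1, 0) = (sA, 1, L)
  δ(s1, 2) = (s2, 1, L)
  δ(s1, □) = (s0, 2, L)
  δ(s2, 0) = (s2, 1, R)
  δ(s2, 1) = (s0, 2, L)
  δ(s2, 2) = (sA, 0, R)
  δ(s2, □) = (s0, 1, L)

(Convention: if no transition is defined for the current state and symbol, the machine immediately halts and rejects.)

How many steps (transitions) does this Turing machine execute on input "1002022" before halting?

Execution trace:
Initial: [s0]1002022
Step 1: δ(s0, 1) = (s2, □, R) → □[s2]002022
Step 2: δ(s2, 0) = (s2, 1, R) → □1[s2]02022
Step 3: δ(s2, 0) = (s2, 1, R) → □11[s2]2022
Step 4: δ(s2, 2) = (sA, 0, R) → □110[sA]022

The machine reaches the accept state sA and halts.

The machine executed 4 steps before halting.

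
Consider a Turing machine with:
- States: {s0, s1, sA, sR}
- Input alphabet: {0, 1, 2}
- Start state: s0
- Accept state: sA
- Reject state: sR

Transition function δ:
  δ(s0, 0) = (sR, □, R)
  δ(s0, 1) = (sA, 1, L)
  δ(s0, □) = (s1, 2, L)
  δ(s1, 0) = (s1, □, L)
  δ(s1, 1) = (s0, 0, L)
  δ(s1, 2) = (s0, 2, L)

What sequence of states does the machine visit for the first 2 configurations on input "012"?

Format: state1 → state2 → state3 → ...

Execution trace:
Initial: [s0]012
Step 1: δ(s0, 0) = (sR, □, R) → □[sR]12

The machine reaches the reject state sR and halts.

State sequence: s0 → sR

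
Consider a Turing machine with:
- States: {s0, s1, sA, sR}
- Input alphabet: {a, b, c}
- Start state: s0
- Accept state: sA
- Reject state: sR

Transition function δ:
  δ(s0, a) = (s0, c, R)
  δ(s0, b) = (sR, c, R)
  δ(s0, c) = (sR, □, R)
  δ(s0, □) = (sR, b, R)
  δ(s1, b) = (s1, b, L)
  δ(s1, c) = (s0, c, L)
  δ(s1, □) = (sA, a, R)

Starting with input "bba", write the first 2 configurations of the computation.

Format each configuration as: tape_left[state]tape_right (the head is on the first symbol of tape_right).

Transitions applied:
Step 1: δ(s0, b) = (sR, c, R)

The first 2 configurations are:
[s0]bba ⊢ c[sR]ba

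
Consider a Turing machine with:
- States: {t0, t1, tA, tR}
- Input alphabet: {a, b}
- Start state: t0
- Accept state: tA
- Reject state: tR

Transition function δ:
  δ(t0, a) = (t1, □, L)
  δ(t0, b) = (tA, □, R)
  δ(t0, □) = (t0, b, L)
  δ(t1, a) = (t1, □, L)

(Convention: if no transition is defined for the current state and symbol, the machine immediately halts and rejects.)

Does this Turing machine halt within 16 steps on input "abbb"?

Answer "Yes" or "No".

Execution trace:
Initial: [t0]abbb
Step 1: δ(t0, a) = (t1, □, L) → [t1]□□bbb

No transition is defined for δ(t1, □). By convention the machine halts and rejects.
The machine halted after 1 step (within the 16-step bound).

Answer: Yes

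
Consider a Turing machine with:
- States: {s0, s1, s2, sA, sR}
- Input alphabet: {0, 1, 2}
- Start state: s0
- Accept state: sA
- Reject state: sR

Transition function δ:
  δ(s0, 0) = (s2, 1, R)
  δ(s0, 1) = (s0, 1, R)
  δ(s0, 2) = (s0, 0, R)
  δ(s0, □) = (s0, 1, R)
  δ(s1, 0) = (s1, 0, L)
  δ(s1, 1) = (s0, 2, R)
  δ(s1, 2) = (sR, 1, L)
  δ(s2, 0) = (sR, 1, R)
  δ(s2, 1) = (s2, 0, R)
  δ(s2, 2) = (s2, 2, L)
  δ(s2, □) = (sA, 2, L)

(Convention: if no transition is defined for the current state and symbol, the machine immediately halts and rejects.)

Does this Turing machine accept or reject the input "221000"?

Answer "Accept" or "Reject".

Execution trace:
Initial: [s0]221000
Step 1: δ(s0, 2) = (s0, 0, R) → 0[s0]21000
Step 2: δ(s0, 2) = (s0, 0, R) → 00[s0]1000
Step 3: δ(s0, 1) = (s0, 1, R) → 001[s0]000
Step 4: δ(s0, 0) = (s2, 1, R) → 0011[s2]00
Step 5: δ(s2, 0) = (sR, 1, R) → 00111[sR]0

The machine reaches the reject state sR and halts.

Answer: Reject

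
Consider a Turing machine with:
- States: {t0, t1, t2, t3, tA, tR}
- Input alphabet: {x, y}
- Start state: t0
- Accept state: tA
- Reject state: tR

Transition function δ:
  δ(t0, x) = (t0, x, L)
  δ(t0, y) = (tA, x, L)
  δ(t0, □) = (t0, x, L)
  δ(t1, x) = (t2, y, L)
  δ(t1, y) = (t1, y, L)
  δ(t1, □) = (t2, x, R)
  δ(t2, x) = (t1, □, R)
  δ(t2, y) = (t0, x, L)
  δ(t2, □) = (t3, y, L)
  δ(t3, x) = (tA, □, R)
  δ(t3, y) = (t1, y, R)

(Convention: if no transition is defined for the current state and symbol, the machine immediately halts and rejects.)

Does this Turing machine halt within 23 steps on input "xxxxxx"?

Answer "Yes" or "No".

Execution trace:
Initial: [t0]xxxxxx
Step 1: δ(t0, x) = (t0, x, L) → [t0]□xxxxxx
Step 2: δ(t0, □) = (t0, x, L) → [t0]□xxxxxxx
Step 3: δ(t0, □) = (t0, x, L) → [t0]□xxxxxxxx
Step 4: δ(t0, □) = (t0, x, L) → [t0]□xxxxxxxxx
Step 5: δ(t0, □) = (t0, x, L) → [t0]□xxxxxxxxxx
Step 6: δ(t0, □) = (t0, x, L) → [t0]□xxxxxxxxxxx
Step 7: δ(t0, □) = (t0, x, L) → [t0]□xxxxxxxxxxxx
Step 8: δ(t0, □) = (t0, x, L) → [t0]□xxxxxxxxxxxxx
Step 9: δ(t0, □) = (t0, x, L) → [t0]□xxxxxxxxxxxxxx
Step 10: δ(t0, □) = (t0, x, L) → [t0]□xxxxxxxxxxxxxxx
Step 11: δ(t0, □) = (t0, x, L) → [t0]□xxxxxxxxxxxxxxxx
Step 12: δ(t0, □) = (t0, x, L) → [t0]□xxxxxxxxxxxxxxxxx
Step 13: δ(t0, □) = (t0, x, L) → [t0]□xxxxxxxxxxxxxxxxxx
Step 14: δ(t0, □) = (t0, x, L) → [t0]□xxxxxxxxxxxxxxxxxxx
Step 15: δ(t0, □) = (t0, x, L) → [t0]□xxxxxxxxxxxxxxxxxxxx
Step 16: δ(t0, □) = (t0, x, L) → [t0]□xxxxxxxxxxxxxxxxxxxxx
Step 17: δ(t0, □) = (t0, x, L) → [t0]□xxxxxxxxxxxxxxxxxxxxxx
Step 18: δ(t0, □) = (t0, x, L) → [t0]□xxxxxxxxxxxxxxxxxxxxxxx
Step 19: δ(t0, □) = (t0, x, L) → [t0]□xxxxxxxxxxxxxxxxxxxxxxxx
Step 20: δ(t0, □) = (t0, x, L) → [t0]□xxxxxxxxxxxxxxxxxxxxxxxxx
Step 21: δ(t0, □) = (t0, x, L) → [t0]□xxxxxxxxxxxxxxxxxxxxxxxxxx
Step 22: δ(t0, □) = (t0, x, L) → [t0]□xxxxxxxxxxxxxxxxxxxxxxxxxxx
Step 23: δ(t0, □) = (t0, x, L) → [t0]□xxxxxxxxxxxxxxxxxxxxxxxxxxxx

The machine has not reached a halting state after 23 steps.
The machine did not halt within the 23-step bound.

Answer: No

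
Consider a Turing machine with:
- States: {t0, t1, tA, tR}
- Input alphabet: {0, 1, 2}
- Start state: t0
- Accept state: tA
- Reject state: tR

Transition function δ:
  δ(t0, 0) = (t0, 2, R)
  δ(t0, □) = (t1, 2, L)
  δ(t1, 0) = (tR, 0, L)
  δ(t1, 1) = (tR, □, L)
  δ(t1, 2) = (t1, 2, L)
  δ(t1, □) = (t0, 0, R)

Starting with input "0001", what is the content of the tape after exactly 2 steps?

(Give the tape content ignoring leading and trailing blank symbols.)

Execution trace:
Initial: [t0]0001
Step 1: δ(t0, 0) = (t0, 2, R) → 2[t0]001
Step 2: δ(t0, 0) = (t0, 2, R) → 22[t0]01

After 2 steps, the tape (ignoring leading/trailing blanks) is: 2201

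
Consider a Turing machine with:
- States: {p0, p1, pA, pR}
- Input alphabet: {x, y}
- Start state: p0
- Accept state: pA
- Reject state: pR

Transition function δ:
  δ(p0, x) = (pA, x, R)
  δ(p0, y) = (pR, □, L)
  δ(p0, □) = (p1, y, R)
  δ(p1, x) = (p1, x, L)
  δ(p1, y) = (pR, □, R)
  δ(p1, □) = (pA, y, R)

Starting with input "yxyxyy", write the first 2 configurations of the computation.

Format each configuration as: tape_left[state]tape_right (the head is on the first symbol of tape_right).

Transitions applied:
Step 1: δ(p0, y) = (pR, □, L)

The first 2 configurations are:
[p0]yxyxyy ⊢ [pR]□□xyxyy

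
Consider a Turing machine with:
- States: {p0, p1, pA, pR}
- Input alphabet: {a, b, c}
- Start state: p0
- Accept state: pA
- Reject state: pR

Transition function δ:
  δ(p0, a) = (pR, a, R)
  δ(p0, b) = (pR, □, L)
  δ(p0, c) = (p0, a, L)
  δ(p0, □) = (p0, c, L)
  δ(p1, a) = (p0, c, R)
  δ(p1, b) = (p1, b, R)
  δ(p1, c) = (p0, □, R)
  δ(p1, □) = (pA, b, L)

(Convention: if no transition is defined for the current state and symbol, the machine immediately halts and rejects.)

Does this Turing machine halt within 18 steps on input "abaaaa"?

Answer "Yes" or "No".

Execution trace:
Initial: [p0]abaaaa
Step 1: δ(p0, a) = (pR, a, R) → a[pR]baaaa

The machine reaches the reject state pR and halts.
The machine halted after 1 step (within the 18-step bound).

Answer: Yes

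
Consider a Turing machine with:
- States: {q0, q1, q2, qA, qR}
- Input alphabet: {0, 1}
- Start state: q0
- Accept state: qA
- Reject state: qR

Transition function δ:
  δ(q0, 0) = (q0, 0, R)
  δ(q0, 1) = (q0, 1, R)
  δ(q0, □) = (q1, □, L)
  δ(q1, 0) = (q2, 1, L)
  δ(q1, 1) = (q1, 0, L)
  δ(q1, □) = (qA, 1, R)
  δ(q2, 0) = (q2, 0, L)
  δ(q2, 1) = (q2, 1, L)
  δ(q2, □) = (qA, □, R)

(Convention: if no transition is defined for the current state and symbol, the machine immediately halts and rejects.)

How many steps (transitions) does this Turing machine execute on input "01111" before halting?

Execution trace:
Initial: [q0]01111
Step 1: δ(q0, 0) = (q0, 0, R) → 0[q0]1111
Step 2: δ(q0, 1) = (q0, 1, R) → 01[q0]111
Step 3: δ(q0, 1) = (q0, 1, R) → 011[q0]11
Step 4: δ(q0, 1) = (q0, 1, R) → 0111[q0]1
Step 5: δ(q0, 1) = (q0, 1, R) → 01111[q0]□
Step 6: δ(q0, □) = (q1, □, L) → 0111[q1]1□
Step 7: δ(q1, 1) = (q1, 0, L) → 011[q1]10□
Step 8: δ(q1, 1) = (q1, 0, L) → 01[q1]100□
Step 9: δ(q1, 1) = (q1, 0, L) → 0[q1]1000□
Step 10: δ(q1, 1) = (q1, 0, L) → [q1]00000□
Step 11: δ(q1, 0) = (q2, 1, L) → [q2]□10000□
Step 12: δ(q2, □) = (qA, □, R) → □[qA]10000□

The machine reaches the accept state qA and halts.

The machine executed 12 steps before halting.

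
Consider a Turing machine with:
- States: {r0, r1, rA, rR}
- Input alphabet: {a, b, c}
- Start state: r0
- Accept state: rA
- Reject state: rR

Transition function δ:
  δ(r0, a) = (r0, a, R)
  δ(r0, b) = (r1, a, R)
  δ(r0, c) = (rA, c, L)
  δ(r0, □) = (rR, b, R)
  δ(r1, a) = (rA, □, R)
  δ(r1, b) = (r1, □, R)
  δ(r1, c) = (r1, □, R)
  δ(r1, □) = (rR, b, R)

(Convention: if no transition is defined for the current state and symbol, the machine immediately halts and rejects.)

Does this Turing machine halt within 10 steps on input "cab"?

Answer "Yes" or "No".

Execution trace:
Initial: [r0]cab
Step 1: δ(r0, c) = (rA, c, L) → [rA]□cab

The machine reaches the accept state rA and halts.
The machine halted after 1 step (within the 10-step bound).

Answer: Yes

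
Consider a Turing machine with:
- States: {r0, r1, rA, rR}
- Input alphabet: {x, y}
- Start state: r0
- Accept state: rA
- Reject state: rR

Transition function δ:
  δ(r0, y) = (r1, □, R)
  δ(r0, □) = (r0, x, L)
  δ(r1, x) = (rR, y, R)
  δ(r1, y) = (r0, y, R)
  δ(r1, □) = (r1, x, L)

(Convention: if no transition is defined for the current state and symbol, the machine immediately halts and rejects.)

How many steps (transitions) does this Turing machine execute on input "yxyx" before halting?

Execution trace:
Initial: [r0]yxyx
Step 1: δ(r0, y) = (r1, □, R) → □[r1]xyx
Step 2: δ(r1, x) = (rR, y, R) → □y[rR]yx

The machine reaches the reject state rR and halts.

The machine executed 2 steps before halting.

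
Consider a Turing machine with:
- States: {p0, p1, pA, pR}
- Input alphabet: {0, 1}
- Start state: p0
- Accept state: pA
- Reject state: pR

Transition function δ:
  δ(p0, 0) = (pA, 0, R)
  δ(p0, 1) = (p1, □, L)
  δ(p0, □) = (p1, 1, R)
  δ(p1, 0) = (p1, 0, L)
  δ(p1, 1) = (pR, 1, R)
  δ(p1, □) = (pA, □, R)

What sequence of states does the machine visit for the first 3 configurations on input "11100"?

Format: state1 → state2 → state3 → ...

Execution trace:
Initial: [p0]11100
Step 1: δ(p0, 1) = (p1, □, L) → [p1]□□1100
Step 2: δ(p1, □) = (pA, □, R) → □[pA]□1100

The machine reaches the accept state pA and halts.

State sequence: p0 → p1 → pA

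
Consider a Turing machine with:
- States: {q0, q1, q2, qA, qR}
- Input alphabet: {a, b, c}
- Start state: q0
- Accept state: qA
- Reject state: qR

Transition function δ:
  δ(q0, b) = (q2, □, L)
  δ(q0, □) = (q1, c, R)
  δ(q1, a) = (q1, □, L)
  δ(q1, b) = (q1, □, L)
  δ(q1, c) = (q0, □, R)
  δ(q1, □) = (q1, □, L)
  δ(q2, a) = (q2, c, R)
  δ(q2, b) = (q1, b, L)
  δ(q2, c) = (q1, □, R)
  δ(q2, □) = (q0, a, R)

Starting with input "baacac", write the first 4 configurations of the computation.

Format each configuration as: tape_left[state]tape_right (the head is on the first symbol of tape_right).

Transitions applied:
Step 1: δ(q0, b) = (q2, □, L)
Step 2: δ(q2, □) = (q0, a, R)
Step 3: δ(q0, □) = (q1, c, R)

The first 4 configurations are:
[q0]baacac ⊢ [q2]□□aacac ⊢ a[q0]□aacac ⊢ ac[q1]aacac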